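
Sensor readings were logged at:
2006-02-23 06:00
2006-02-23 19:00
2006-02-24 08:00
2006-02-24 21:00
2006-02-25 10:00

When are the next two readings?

2006-02-25 23:00, 2006-02-26 12:00

Gaps: 13, 13, 13, 13 hours — each event is 13 hours after the previous one.
2006-02-25 10:00 + 13 h = 2006-02-25 23:00.
2006-02-25 23:00 + 13 h = 2006-02-26 12:00.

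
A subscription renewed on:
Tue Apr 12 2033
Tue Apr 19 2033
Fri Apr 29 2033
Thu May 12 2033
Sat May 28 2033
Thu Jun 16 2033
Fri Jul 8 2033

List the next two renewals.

Intervals are 7, 10, 13, 16, 19, 22 days — an arithmetic progression with common difference 3.
Next gap: 25 days. Fri Jul 8 2033 + 25 days = Tue Aug 2 2033.
Next gap: 28 days. Tue Aug 2 2033 + 28 days = Tue Aug 30 2033.

Tue Aug 2 2033, Tue Aug 30 2033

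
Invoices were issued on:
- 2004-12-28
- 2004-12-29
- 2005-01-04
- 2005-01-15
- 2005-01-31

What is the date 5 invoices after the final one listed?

2005-07-05

Gaps: 1, 6, 11, 16 days — each gap is 5 larger than the previous one.
Next gap: 21 days. 2005-01-31 + 21 days = 2005-02-21.
Next gap: 26 days. 2005-02-21 + 26 days = 2005-03-19.
Next gap: 31 days. 2005-03-19 + 31 days = 2005-04-19.
Next gap: 36 days. 2005-04-19 + 36 days = 2005-05-25.
Next gap: 41 days. 2005-05-25 + 41 days = 2005-07-05.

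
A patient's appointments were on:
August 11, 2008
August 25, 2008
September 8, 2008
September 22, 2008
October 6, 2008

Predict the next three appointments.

The spacing is 14, 14, 14, 14 days — always 14 days.
October 6, 2008 + 14 days = October 20, 2008.
October 20, 2008 + 14 days = November 3, 2008.
November 3, 2008 + 14 days = November 17, 2008.

October 20, 2008; November 3, 2008; November 17, 2008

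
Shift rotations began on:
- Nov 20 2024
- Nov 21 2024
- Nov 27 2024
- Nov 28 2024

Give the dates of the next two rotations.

Dec 4 2024, Dec 5 2024

The gap pattern 1, 6, 1 repeats every 2 events.
These are the Wednesdays and Thursdays of each week.
Next Wednesday: Dec 4 2024.
The following Thursday is Dec 5 2024.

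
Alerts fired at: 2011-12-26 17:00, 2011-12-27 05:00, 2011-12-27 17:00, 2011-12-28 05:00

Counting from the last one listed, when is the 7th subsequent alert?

The interval is a steady 12 hours (12, 12, 12).
2011-12-28 05:00 + 12 h = 2011-12-28 17:00.
2011-12-28 17:00 + 12 h = 2011-12-29 05:00.
2011-12-29 05:00 + 12 h = 2011-12-29 17:00.
2011-12-29 17:00 + 12 h = 2011-12-30 05:00.
2011-12-30 05:00 + 12 h = 2011-12-30 17:00.
2011-12-30 17:00 + 12 h = 2011-12-31 05:00.
2011-12-31 05:00 + 12 h = 2011-12-31 17:00.

2011-12-31 17:00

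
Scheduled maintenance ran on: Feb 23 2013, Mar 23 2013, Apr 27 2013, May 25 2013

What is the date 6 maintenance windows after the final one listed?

Nov 23 2013

Gaps: 28, 35, 28 days — a mix of 28 and 35. Every date is a Saturday.
Each is the 4th Saturday of its month.
4th Saturday of June 2013: Jun 22 2013.
July 2013 — 4th Saturday is Jul 27 2013.
4th Saturday of August 2013: Aug 24 2013.
4th Saturday of September 2013: Sep 28 2013.
October 2013 — 4th Saturday is Oct 26 2013.
4th Saturday of November 2013: Nov 23 2013.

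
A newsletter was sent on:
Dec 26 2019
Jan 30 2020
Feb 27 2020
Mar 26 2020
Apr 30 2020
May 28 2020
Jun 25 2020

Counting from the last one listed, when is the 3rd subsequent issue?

Sep 24 2020

These are Thursdays with 35, 28, 28, 35, 28, 28-day gaps.
Each is the final Thursday of its month — Jan 30 2020 is past the 28th, so '4th Thursday' doesn't fit.
July 2020 ends with Thursday Jul 30 2020.
August 2020 ends with Thursday Aug 27 2020.
Last Thursday of September 2020: Sep 24 2020.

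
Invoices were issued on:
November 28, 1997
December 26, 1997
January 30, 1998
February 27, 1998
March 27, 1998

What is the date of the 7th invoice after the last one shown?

October 30, 1998

Every date is a Friday; gaps 28, 35, 28, 28 days.
Each is the last Friday of its month (at least one falls on the 29th or later, ruling out '4th Friday').
Last Friday of April 1998: April 24, 1998.
May 1998 ends with Friday May 29, 1998.
Last Friday of June 1998: June 26, 1998.
Last Friday of July 1998: July 31, 1998.
August 1998 ends with Friday August 28, 1998.
September 1998 ends with Friday September 25, 1998.
October 1998 ends with Friday October 30, 1998.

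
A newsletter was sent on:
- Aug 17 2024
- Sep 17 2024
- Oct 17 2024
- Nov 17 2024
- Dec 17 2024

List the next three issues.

The day-of-month is always 17 (31, 30, 31, 30 days between events).
So this recurs on the 17th of each month.
January 2025: Jan 17 2025.
February 2025: Feb 17 2025.
March 2025: Mar 17 2025.

Jan 17 2025, Feb 17 2025, Mar 17 2025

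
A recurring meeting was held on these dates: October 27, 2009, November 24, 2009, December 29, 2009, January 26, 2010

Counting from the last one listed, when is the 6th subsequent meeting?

July 27, 2010

These are Tuesdays with 28, 35, 28-day gaps.
Each is the final Tuesday of its month — December 29, 2009 is past the 28th, so '4th Tuesday' doesn't fit.
February 2010 ends with Tuesday February 23, 2010.
Last Tuesday of March 2010: March 30, 2010.
April 2010 ends with Tuesday April 27, 2010.
Last Tuesday of May 2010: May 25, 2010.
Last Tuesday of June 2010: June 29, 2010.
Last Tuesday of July 2010: July 27, 2010.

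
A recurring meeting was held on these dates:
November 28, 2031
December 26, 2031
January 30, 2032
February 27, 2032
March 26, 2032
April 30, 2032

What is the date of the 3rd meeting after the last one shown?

July 30, 2032

Every date is a Friday; gaps 28, 35, 28, 28, 35 days.
Each is the last Friday of its month (at least one falls on the 29th or later, ruling out '4th Friday').
May 2032 ends with Friday May 28, 2032.
June 2032 ends with Friday June 25, 2032.
July 2032 ends with Friday July 30, 2032.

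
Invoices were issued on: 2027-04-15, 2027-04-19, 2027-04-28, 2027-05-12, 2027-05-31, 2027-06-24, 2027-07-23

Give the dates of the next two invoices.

Intervals are 4, 9, 14, 19, 24, 29 days — an arithmetic progression with common difference 5.
Next gap: 34 days. 2027-07-23 + 34 days = 2027-08-26.
Next gap: 39 days. 2027-08-26 + 39 days = 2027-10-04.

2027-08-26, 2027-10-04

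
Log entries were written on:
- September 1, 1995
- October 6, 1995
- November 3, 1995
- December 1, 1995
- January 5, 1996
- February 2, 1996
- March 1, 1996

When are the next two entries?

These are Fridays at 28- or 35-day spacing (35, 28, 28, 35, 28, 28).
The pattern: 1st Friday of the month.
April 1996 — 1st Friday is April 5, 1996.
May 1996 — 1st Friday is May 3, 1996.

April 5, 1996; May 3, 1996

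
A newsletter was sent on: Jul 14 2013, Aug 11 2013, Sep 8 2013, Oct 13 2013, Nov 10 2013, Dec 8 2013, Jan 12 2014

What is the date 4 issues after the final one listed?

May 11 2014

All dates are Sundays, 28, 28, 35, 28, 28, 35 days apart.
Specifically, the 2nd Sunday of each month.
2nd Sunday of February 2014: Feb 9 2014.
2nd Sunday of March 2014: Mar 9 2014.
April 2014 — 2nd Sunday is Apr 13 2014.
May 2014 — 2nd Sunday is May 11 2014.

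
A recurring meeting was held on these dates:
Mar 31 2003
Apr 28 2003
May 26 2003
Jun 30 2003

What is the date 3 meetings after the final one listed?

Every date is a Monday; gaps 28, 28, 35 days.
Each is the last Monday of its month (at least one falls on the 29th or later, ruling out '4th Monday').
July 2003 ends with Monday Jul 28 2003.
August 2003 ends with Monday Aug 25 2003.
Last Monday of September 2003: Sep 29 2003.

Sep 29 2003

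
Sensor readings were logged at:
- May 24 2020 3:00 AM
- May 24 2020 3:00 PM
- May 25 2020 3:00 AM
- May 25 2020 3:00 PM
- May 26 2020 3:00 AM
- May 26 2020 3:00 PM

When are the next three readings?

Spacing: 12, 12, 12, 12, 12 h — constant 12 h.
May 26 2020 3:00 PM + 12 h = May 27 2020 3:00 AM.
May 27 2020 3:00 AM + 12 h = May 27 2020 3:00 PM.
May 27 2020 3:00 PM + 12 h = May 28 2020 3:00 AM.

May 27 2020 3:00 AM, May 27 2020 3:00 PM, May 28 2020 3:00 AM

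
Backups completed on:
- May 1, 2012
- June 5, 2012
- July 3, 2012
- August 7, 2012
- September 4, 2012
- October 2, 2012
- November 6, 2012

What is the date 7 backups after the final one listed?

All dates are Tuesdays, 35, 28, 35, 28, 28, 35 days apart.
Specifically, the 1st Tuesday of each month.
1st Tuesday of December 2012: December 4, 2012.
1st Tuesday of January 2013: January 1, 2013.
1st Tuesday of February 2013: February 5, 2013.
1st Tuesday of March 2013: March 5, 2013.
April 2013 — 1st Tuesday is April 2, 2013.
1st Tuesday of May 2013: May 7, 2013.
1st Tuesday of June 2013: June 4, 2013.

June 4, 2013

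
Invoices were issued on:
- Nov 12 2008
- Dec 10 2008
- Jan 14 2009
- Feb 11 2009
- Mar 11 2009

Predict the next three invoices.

These are Wednesdays at 28- or 35-day spacing (28, 35, 28, 28).
The pattern: 2nd Wednesday of the month.
2nd Wednesday of April 2009: Apr 8 2009.
2nd Wednesday of May 2009: May 13 2009.
June 2009 — 2nd Wednesday is Jun 10 2009.

Apr 8 2009, May 13 2009, Jun 10 2009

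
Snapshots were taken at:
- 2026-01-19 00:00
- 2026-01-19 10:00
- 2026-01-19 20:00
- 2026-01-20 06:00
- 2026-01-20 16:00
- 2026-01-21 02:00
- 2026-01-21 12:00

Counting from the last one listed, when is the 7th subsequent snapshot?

2026-01-24 10:00

Spacing: 10, 10, 10, 10, 10, 10 h — constant 10 h.
2026-01-21 12:00 + 10 h = 2026-01-21 22:00.
2026-01-21 22:00 + 10 h = 2026-01-22 08:00.
2026-01-22 08:00 + 10 h = 2026-01-22 18:00.
2026-01-22 18:00 + 10 h = 2026-01-23 04:00.
2026-01-23 04:00 + 10 h = 2026-01-23 14:00.
2026-01-23 14:00 + 10 h = 2026-01-24 00:00.
2026-01-24 00:00 + 10 h = 2026-01-24 10:00.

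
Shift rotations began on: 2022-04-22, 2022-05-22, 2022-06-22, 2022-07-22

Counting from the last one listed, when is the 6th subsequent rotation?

Each date is the 22nd; the gaps (30, 31, 30) track the month lengths.
The rule is the 22nd of each month.
August 2022: 2022-08-22.
Next: September 2022 → 2022-09-22.
Next: October 2022 → 2022-10-22.
November 2022: 2022-11-22.
Next: December 2022 → 2022-12-22.
January 2023: 2023-01-22.

2023-01-22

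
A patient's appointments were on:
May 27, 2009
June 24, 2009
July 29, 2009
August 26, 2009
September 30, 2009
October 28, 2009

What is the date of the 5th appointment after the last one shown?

All Wednesdays; the gaps (28, 35, 28, 35, 28) vary with month length.
This is the last Wednesday of each month.
November 2009 ends with Wednesday November 25, 2009.
Last Wednesday of December 2009: December 30, 2009.
Last Wednesday of January 2010: January 27, 2010.
February 2010 ends with Wednesday February 24, 2010.
March 2010 ends with Wednesday March 31, 2010.

March 31, 2010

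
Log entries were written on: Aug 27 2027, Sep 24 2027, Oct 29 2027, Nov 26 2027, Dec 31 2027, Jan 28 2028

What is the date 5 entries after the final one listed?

All Fridays; the gaps (28, 35, 28, 35, 28) vary with month length.
This is the last Friday of each month.
February 2028 ends with Friday Feb 25 2028.
March 2028 ends with Friday Mar 31 2028.
Last Friday of April 2028: Apr 28 2028.
May 2028 ends with Friday May 26 2028.
Last Friday of June 2028: Jun 30 2028.

Jun 30 2028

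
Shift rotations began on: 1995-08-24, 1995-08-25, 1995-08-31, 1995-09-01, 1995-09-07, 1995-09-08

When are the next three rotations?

1995-09-14, 1995-09-15, 1995-09-21

Every event lands on a Thursday or Friday (gaps cycle 1, 6, 1, 6, 1).
So the schedule is: every Thursday and Friday.
The following Thursday is 1995-09-14.
Next Friday: 1995-09-15.
Next Thursday: 1995-09-21.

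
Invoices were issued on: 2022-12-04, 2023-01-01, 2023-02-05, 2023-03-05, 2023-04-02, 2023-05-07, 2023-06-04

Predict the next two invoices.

2023-07-02, 2023-08-06

Gaps: 28, 35, 28, 28, 35, 28 days — a mix of 28 and 35. Every date is a Sunday.
Each is the 1st Sunday of its month.
1st Sunday of July 2023: 2023-07-02.
1st Sunday of August 2023: 2023-08-06.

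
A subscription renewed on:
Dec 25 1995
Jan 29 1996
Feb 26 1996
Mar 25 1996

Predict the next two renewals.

Every date is a Monday; gaps 35, 28, 28 days.
Each is the last Monday of its month (at least one falls on the 29th or later, ruling out '4th Monday').
April 1996 ends with Monday Apr 29 1996.
Last Monday of May 1996: May 27 1996.

Apr 29 1996, May 27 1996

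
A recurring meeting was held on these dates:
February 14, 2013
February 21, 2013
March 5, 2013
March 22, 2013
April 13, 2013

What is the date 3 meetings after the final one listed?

July 18, 2013

Gaps: 7, 12, 17, 22 days — each gap is 5 larger than the previous one.
Next gap: 27 days. April 13, 2013 + 27 days = May 10, 2013.
Next gap: 32 days. May 10, 2013 + 32 days = June 11, 2013.
Next gap: 37 days. June 11, 2013 + 37 days = July 18, 2013.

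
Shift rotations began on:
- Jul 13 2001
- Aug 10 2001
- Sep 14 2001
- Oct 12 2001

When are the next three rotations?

These are Fridays at 28- or 35-day spacing (28, 35, 28).
The pattern: 2nd Friday of the month.
November 2001 — 2nd Friday is Nov 9 2001.
December 2001 — 2nd Friday is Dec 14 2001.
January 2002 — 2nd Friday is Jan 11 2002.

Nov 9 2001, Dec 14 2001, Jan 11 2002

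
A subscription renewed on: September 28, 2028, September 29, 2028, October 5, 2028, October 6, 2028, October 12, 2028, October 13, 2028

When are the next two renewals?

October 19, 2028; October 20, 2028

Gaps: 1, 6, 1, 6, 1 days — not constant, but cyclic with period 2.
The events fall on every Thursday and Friday.
Next Thursday: October 19, 2028.
Next Friday: October 20, 2028.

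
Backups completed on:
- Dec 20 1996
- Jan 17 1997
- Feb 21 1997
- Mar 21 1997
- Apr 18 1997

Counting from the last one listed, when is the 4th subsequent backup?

All dates are Fridays, 28, 35, 28, 28 days apart.
Specifically, the 3rd Friday of each month.
3rd Friday of May 1997: May 16 1997.
June 1997 — 3rd Friday is Jun 20 1997.
July 1997 — 3rd Friday is Jul 18 1997.
August 1997 — 3rd Friday is Aug 15 1997.

Aug 15 1997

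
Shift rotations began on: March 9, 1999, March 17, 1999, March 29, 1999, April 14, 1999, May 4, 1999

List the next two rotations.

May 28, 1999; June 25, 1999

Gaps: 8, 12, 16, 20 days — each gap is 4 larger than the previous one.
Next gap: 24 days. May 4, 1999 + 24 days = May 28, 1999.
Next gap: 28 days. May 28, 1999 + 28 days = June 25, 1999.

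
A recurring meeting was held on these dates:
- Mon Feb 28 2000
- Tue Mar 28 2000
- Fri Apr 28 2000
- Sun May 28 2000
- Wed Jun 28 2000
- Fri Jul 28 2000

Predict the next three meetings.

Gaps: 29, 31, 30, 31, 30 days — not constant. Every event is on the 28th of the month.
Pattern: the 28th of each month.
August 2000: Mon Aug 28 2000.
Next: September 2000 → Thu Sep 28 2000.
October 2000: Sat Oct 28 2000.

Mon Aug 28 2000, Thu Sep 28 2000, Sat Oct 28 2000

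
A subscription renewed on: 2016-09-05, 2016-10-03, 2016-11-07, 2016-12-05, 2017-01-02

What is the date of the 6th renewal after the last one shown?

2017-07-03

Gaps: 28, 35, 28, 28 days — a mix of 28 and 35. Every date is a Monday.
Each is the 1st Monday of its month.
1st Monday of February 2017: 2017-02-06.
1st Monday of March 2017: 2017-03-06.
April 2017 — 1st Monday is 2017-04-03.
1st Monday of May 2017: 2017-05-01.
1st Monday of June 2017: 2017-06-05.
1st Monday of July 2017: 2017-07-03.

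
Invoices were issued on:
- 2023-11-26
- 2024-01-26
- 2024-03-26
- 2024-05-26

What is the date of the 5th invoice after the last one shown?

2025-03-26

Gaps: 61, 60, 61 days — not constant. Every event is on the 26th of the month.
Pattern: the 26th of every 2 months.
Next: July 2024 → 2024-07-26.
Next: September 2024 → 2024-09-26.
Next: November 2024 → 2024-11-26.
January 2025: 2025-01-26.
Next: March 2025 → 2025-03-26.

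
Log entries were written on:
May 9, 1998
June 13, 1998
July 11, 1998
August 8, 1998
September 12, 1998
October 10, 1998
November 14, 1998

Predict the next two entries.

These are Saturdays at 28- or 35-day spacing (35, 28, 28, 35, 28, 35).
The pattern: 2nd Saturday of the month.
December 1998 — 2nd Saturday is December 12, 1998.
January 1999 — 2nd Saturday is January 9, 1999.

December 12, 1998; January 9, 1999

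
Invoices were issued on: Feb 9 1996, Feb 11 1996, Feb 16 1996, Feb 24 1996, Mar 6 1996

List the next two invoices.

Mar 20 1996, Apr 6 1996

Gaps: 2, 5, 8, 11 days — each gap is 3 larger than the previous one.
Next gap: 14 days. Mar 6 1996 + 14 days = Mar 20 1996.
Next gap: 17 days. Mar 20 1996 + 17 days = Apr 6 1996.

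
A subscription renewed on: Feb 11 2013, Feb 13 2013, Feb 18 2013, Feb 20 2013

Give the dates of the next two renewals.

Feb 25 2013, Feb 27 2013

The gap pattern 2, 5, 2 repeats every 2 events.
These are the Mondays and Wednesdays of each week.
The following Monday is Feb 25 2013.
The following Wednesday is Feb 27 2013.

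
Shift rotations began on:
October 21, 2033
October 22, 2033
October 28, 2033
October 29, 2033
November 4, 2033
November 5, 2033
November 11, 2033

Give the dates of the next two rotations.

Every event lands on a Friday or Saturday (gaps cycle 1, 6, 1, 6, 1, 6).
So the schedule is: every Friday and Saturday.
The following Saturday is November 12, 2033.
The following Friday is November 18, 2033.

November 12, 2033; November 18, 2033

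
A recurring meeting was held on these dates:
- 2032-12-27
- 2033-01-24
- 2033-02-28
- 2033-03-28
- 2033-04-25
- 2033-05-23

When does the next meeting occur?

These are Mondays at 28- or 35-day spacing (28, 35, 28, 28, 28).
The pattern: 4th Monday of the month.
4th Monday of June 2033: 2033-06-27.

2033-06-27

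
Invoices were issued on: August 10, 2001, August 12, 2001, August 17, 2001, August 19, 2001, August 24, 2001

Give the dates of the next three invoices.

The gap pattern 2, 5, 2, 5 repeats every 2 events.
These are the Fridays and Sundays of each week.
Next Sunday: August 26, 2001.
The following Friday is August 31, 2001.
The following Sunday is September 2, 2001.

August 26, 2001; August 31, 2001; September 2, 2001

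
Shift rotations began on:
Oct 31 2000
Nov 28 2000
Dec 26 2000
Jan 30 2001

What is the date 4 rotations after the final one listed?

All Tuesdays; the gaps (28, 28, 35) vary with month length.
This is the last Tuesday of each month.
February 2001 ends with Tuesday Feb 27 2001.
March 2001 ends with Tuesday Mar 27 2001.
April 2001 ends with Tuesday Apr 24 2001.
May 2001 ends with Tuesday May 29 2001.

May 29 2001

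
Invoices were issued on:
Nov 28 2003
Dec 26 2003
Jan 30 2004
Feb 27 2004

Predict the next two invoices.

These are Fridays with 28, 35, 28-day gaps.
Each is the final Friday of its month — Jan 30 2004 is past the 28th, so '4th Friday' doesn't fit.
Last Friday of March 2004: Mar 26 2004.
April 2004 ends with Friday Apr 30 2004.

Mar 26 2004, Apr 30 2004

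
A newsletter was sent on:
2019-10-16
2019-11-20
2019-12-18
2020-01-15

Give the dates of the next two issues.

2020-02-19, 2020-03-18

All dates are Wednesdays, 35, 28, 28 days apart.
Specifically, the 3rd Wednesday of each month.
February 2020 — 3rd Wednesday is 2020-02-19.
March 2020 — 3rd Wednesday is 2020-03-18.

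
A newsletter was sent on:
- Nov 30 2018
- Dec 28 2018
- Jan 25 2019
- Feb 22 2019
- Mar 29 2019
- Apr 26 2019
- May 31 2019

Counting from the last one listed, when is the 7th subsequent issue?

These are Fridays with 28, 28, 28, 35, 28, 35-day gaps.
Each is the final Friday of its month — Nov 30 2018 is past the 28th, so '4th Friday' doesn't fit.
Last Friday of June 2019: Jun 28 2019.
Last Friday of July 2019: Jul 26 2019.
August 2019 ends with Friday Aug 30 2019.
Last Friday of September 2019: Sep 27 2019.
Last Friday of October 2019: Oct 25 2019.
November 2019 ends with Friday Nov 29 2019.
December 2019 ends with Friday Dec 27 2019.

Dec 27 2019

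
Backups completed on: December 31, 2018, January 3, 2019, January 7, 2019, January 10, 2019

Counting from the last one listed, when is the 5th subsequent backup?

January 28, 2019

Gaps: 3, 4, 3 days — not constant, but cyclic with period 2.
The events fall on every Monday and Thursday.
Next Monday: January 14, 2019.
Next Thursday: January 17, 2019.
Next Monday: January 21, 2019.
Next Thursday: January 24, 2019.
Next Monday: January 28, 2019.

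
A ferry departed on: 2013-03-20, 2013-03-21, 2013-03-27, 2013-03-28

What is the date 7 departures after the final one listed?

Every event lands on a Wednesday or Thursday (gaps cycle 1, 6, 1).
So the schedule is: every Wednesday and Thursday.
The following Wednesday is 2013-04-03.
Next Thursday: 2013-04-04.
The following Wednesday is 2013-04-10.
The following Thursday is 2013-04-11.
Next Wednesday: 2013-04-17.
The following Thursday is 2013-04-18.
Next Wednesday: 2013-04-24.

2013-04-24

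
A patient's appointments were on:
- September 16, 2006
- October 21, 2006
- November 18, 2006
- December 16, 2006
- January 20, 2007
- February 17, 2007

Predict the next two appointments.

Gaps: 35, 28, 28, 35, 28 days — a mix of 28 and 35. Every date is a Saturday.
Each is the 3rd Saturday of its month.
3rd Saturday of March 2007: March 17, 2007.
April 2007 — 3rd Saturday is April 21, 2007.

March 17, 2007; April 21, 2007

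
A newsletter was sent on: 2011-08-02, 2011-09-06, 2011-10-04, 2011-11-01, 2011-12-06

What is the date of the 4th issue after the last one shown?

2012-04-03

Gaps: 35, 28, 28, 35 days — a mix of 28 and 35. Every date is a Tuesday.
Each is the 1st Tuesday of its month.
1st Tuesday of January 2012: 2012-01-03.
1st Tuesday of February 2012: 2012-02-07.
1st Tuesday of March 2012: 2012-03-06.
April 2012 — 1st Tuesday is 2012-04-03.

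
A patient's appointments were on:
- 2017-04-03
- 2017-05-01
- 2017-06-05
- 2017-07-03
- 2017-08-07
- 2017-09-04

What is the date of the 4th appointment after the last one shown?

All dates are Mondays, 28, 35, 28, 35, 28 days apart.
Specifically, the 1st Monday of each month.
1st Monday of October 2017: 2017-10-02.
November 2017 — 1st Monday is 2017-11-06.
December 2017 — 1st Monday is 2017-12-04.
January 2018 — 1st Monday is 2018-01-01.

2018-01-01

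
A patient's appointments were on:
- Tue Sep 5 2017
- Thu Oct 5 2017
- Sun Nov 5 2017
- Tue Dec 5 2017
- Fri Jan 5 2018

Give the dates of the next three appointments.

Each date is the 5th; the gaps (30, 31, 30, 31) track the month lengths.
The rule is the 5th of each month.
Next: February 2018 → Mon Feb 5 2018.
Next: March 2018 → Mon Mar 5 2018.
Next: April 2018 → Thu Apr 5 2018.

Mon Feb 5 2018, Mon Mar 5 2018, Thu Apr 5 2018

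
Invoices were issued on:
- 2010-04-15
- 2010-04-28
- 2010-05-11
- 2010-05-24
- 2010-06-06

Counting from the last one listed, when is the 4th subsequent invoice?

2010-07-28

Gaps between consecutive events: 13, 13, 13, 13 days — a constant 13-day interval.
2010-06-06 + 13 days = 2010-06-19.
2010-06-19 + 13 days = 2010-07-02.
2010-07-02 + 13 days = 2010-07-15.
2010-07-15 + 13 days = 2010-07-28.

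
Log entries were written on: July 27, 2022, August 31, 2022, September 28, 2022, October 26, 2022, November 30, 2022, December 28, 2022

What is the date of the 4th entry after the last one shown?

April 26, 2023

These are Wednesdays with 35, 28, 28, 35, 28-day gaps.
Each is the final Wednesday of its month — August 31, 2022 is past the 28th, so '4th Wednesday' doesn't fit.
January 2023 ends with Wednesday January 25, 2023.
Last Wednesday of February 2023: February 22, 2023.
March 2023 ends with Wednesday March 29, 2023.
April 2023 ends with Wednesday April 26, 2023.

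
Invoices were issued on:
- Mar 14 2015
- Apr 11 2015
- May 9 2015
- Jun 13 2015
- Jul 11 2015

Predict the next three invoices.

Aug 8 2015, Sep 12 2015, Oct 10 2015

Gaps: 28, 28, 35, 28 days — a mix of 28 and 35. Every date is a Saturday.
Each is the 2nd Saturday of its month.
2nd Saturday of August 2015: Aug 8 2015.
September 2015 — 2nd Saturday is Sep 12 2015.
October 2015 — 2nd Saturday is Oct 10 2015.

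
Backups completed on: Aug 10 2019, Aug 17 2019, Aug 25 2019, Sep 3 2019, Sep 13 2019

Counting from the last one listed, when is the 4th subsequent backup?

The spacing grows by 1 each time: 7, 8, 9, 10 days.
Next gap: 11 days. Sep 13 2019 + 11 days = Sep 24 2019.
Next gap: 12 days. Sep 24 2019 + 12 days = Oct 6 2019.
Next gap: 13 days. Oct 6 2019 + 13 days = Oct 19 2019.
Next gap: 14 days. Oct 19 2019 + 14 days = Nov 2 2019.

Nov 2 2019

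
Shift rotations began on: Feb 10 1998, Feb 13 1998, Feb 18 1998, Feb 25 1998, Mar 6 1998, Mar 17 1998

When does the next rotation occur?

Gaps: 3, 5, 7, 9, 11 days — each gap is 2 larger than the previous one.
Next gap: 13 days. Mar 17 1998 + 13 days = Mar 30 1998.

Mar 30 1998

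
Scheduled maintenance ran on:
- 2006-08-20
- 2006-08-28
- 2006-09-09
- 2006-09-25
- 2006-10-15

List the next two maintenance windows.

2006-11-08, 2006-12-06

Gaps: 8, 12, 16, 20 days — each gap is 4 larger than the previous one.
Next gap: 24 days. 2006-10-15 + 24 days = 2006-11-08.
Next gap: 28 days. 2006-11-08 + 28 days = 2006-12-06.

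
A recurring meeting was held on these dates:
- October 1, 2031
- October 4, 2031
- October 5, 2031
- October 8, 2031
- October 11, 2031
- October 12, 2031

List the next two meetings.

Gaps: 3, 1, 3, 3, 1 days — not constant, but cyclic with period 3.
The events fall on every Wednesday, Saturday and Sunday.
The following Wednesday is October 15, 2031.
The following Saturday is October 18, 2031.

October 15, 2031; October 18, 2031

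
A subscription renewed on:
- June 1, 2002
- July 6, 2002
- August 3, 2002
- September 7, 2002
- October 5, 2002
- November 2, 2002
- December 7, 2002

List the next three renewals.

January 4, 2003; February 1, 2003; March 1, 2003

All dates are Saturdays, 35, 28, 35, 28, 28, 35 days apart.
Specifically, the 1st Saturday of each month.
January 2003 — 1st Saturday is January 4, 2003.
February 2003 — 1st Saturday is February 1, 2003.
1st Saturday of March 2003: March 1, 2003.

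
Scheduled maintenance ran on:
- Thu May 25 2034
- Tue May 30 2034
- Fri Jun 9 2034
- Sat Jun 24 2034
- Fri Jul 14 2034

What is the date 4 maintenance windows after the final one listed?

Tue Nov 21 2034

Intervals are 5, 10, 15, 20 days — an arithmetic progression with common difference 5.
Next gap: 25 days. Fri Jul 14 2034 + 25 days = Tue Aug 8 2034.
Next gap: 30 days. Tue Aug 8 2034 + 30 days = Thu Sep 7 2034.
Next gap: 35 days. Thu Sep 7 2034 + 35 days = Thu Oct 12 2034.
Next gap: 40 days. Thu Oct 12 2034 + 40 days = Tue Nov 21 2034.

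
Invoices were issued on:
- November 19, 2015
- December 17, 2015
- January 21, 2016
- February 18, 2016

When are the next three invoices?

March 17, 2016; April 21, 2016; May 19, 2016

These are Thursdays at 28- or 35-day spacing (28, 35, 28).
The pattern: 3rd Thursday of the month.
March 2016 — 3rd Thursday is March 17, 2016.
3rd Thursday of April 2016: April 21, 2016.
May 2016 — 3rd Thursday is May 19, 2016.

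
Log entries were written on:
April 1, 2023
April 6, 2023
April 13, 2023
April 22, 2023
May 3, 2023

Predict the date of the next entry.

The spacing grows by 2 each time: 5, 7, 9, 11 days.
Next gap: 13 days. May 3, 2023 + 13 days = May 16, 2023.

May 16, 2023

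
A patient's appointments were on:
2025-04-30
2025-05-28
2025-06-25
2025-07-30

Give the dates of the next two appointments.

2025-08-27, 2025-09-24

These are Wednesdays with 28, 28, 35-day gaps.
Each is the final Wednesday of its month — 2025-04-30 is past the 28th, so '4th Wednesday' doesn't fit.
Last Wednesday of August 2025: 2025-08-27.
Last Wednesday of September 2025: 2025-09-24.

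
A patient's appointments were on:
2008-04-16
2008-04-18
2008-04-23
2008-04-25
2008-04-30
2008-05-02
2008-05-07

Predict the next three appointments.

Every event lands on a Wednesday or Friday (gaps cycle 2, 5, 2, 5, 2, 5).
So the schedule is: every Wednesday and Friday.
Next Friday: 2008-05-09.
The following Wednesday is 2008-05-14.
The following Friday is 2008-05-16.

2008-05-09, 2008-05-14, 2008-05-16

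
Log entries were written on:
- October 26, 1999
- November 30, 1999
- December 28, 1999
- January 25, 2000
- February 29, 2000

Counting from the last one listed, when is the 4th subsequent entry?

June 27, 2000

These are Tuesdays with 35, 28, 28, 35-day gaps.
Each is the final Tuesday of its month — November 30, 1999 is past the 28th, so '4th Tuesday' doesn't fit.
March 2000 ends with Tuesday March 28, 2000.
April 2000 ends with Tuesday April 25, 2000.
Last Tuesday of May 2000: May 30, 2000.
Last Tuesday of June 2000: June 27, 2000.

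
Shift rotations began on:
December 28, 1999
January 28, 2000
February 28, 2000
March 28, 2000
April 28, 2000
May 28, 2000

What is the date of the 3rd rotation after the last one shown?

Gaps: 31, 31, 29, 31, 30 days — not constant. Every event is on the 28th of the month.
Pattern: the 28th of each month.
Next: June 2000 → June 28, 2000.
Next: July 2000 → July 28, 2000.
Next: August 2000 → August 28, 2000.

August 28, 2000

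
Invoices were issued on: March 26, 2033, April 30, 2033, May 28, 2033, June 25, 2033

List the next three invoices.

These are Saturdays with 35, 28, 28-day gaps.
Each is the final Saturday of its month — April 30, 2033 is past the 28th, so '4th Saturday' doesn't fit.
Last Saturday of July 2033: July 30, 2033.
Last Saturday of August 2033: August 27, 2033.
September 2033 ends with Saturday September 24, 2033.

July 30, 2033; August 27, 2033; September 24, 2033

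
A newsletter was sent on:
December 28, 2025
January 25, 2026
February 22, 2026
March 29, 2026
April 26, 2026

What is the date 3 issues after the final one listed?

Every date is a Sunday; gaps 28, 28, 35, 28 days.
Each is the last Sunday of its month (at least one falls on the 29th or later, ruling out '4th Sunday').
May 2026 ends with Sunday May 31, 2026.
Last Sunday of June 2026: June 28, 2026.
July 2026 ends with Sunday July 26, 2026.

July 26, 2026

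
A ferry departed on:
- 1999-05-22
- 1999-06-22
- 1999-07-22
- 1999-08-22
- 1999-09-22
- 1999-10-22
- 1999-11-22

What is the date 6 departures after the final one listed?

2000-05-22

Each date is the 22nd; the gaps (31, 30, 31, 31, 30, 31) track the month lengths.
The rule is the 22nd of each month.
Next: December 1999 → 1999-12-22.
Next: January 2000 → 2000-01-22.
February 2000: 2000-02-22.
March 2000: 2000-03-22.
Next: April 2000 → 2000-04-22.
Next: May 2000 → 2000-05-22.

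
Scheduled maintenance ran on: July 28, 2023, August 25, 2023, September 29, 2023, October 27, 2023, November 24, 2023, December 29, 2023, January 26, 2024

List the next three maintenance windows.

These are Fridays with 28, 35, 28, 28, 35, 28-day gaps.
Each is the final Friday of its month — September 29, 2023 is past the 28th, so '4th Friday' doesn't fit.
Last Friday of February 2024: February 23, 2024.
March 2024 ends with Friday March 29, 2024.
Last Friday of April 2024: April 26, 2024.

February 23, 2024; March 29, 2024; April 26, 2024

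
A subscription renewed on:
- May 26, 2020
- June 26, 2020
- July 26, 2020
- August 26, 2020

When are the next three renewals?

Gaps: 31, 30, 31 days — not constant. Every event is on the 26th of the month.
Pattern: the 26th of each month.
Next: September 2020 → September 26, 2020.
October 2020: October 26, 2020.
November 2020: November 26, 2020.

September 26, 2020; October 26, 2020; November 26, 2020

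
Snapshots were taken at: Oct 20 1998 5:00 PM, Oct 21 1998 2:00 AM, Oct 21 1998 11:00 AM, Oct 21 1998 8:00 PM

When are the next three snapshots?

Oct 22 1998 5:00 AM, Oct 22 1998 2:00 PM, Oct 22 1998 11:00 PM

The interval is a steady 9 hours (9, 9, 9).
Oct 21 1998 8:00 PM + 9 h = Oct 22 1998 5:00 AM.
Oct 22 1998 5:00 AM + 9 h = Oct 22 1998 2:00 PM.
Oct 22 1998 2:00 PM + 9 h = Oct 22 1998 11:00 PM.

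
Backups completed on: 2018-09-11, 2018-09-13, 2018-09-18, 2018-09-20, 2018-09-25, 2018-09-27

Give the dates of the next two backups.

Gaps: 2, 5, 2, 5, 2 days — not constant, but cyclic with period 2.
The events fall on every Tuesday and Thursday.
The following Tuesday is 2018-10-02.
The following Thursday is 2018-10-04.

2018-10-02, 2018-10-04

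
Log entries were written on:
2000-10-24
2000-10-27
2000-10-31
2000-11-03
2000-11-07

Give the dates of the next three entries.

2000-11-10, 2000-11-14, 2000-11-17

Every event lands on a Tuesday or Friday (gaps cycle 3, 4, 3, 4).
So the schedule is: every Tuesday and Friday.
Next Friday: 2000-11-10.
Next Tuesday: 2000-11-14.
The following Friday is 2000-11-17.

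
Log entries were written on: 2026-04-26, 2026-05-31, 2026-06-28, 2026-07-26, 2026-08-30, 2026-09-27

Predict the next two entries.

Every date is a Sunday; gaps 35, 28, 28, 35, 28 days.
Each is the last Sunday of its month (at least one falls on the 29th or later, ruling out '4th Sunday').
Last Sunday of October 2026: 2026-10-25.
Last Sunday of November 2026: 2026-11-29.

2026-10-25, 2026-11-29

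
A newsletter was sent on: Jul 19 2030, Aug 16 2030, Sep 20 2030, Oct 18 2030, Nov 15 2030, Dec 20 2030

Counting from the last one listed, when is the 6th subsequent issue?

Jun 20 2031

These are Fridays at 28- or 35-day spacing (28, 35, 28, 28, 35).
The pattern: 3rd Friday of the month.
3rd Friday of January 2031: Jan 17 2031.
3rd Friday of February 2031: Feb 21 2031.
3rd Friday of March 2031: Mar 21 2031.
3rd Friday of April 2031: Apr 18 2031.
May 2031 — 3rd Friday is May 16 2031.
3rd Friday of June 2031: Jun 20 2031.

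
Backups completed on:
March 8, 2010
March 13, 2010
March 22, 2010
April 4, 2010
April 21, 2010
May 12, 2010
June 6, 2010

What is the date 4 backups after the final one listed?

October 24, 2010

Gaps: 5, 9, 13, 17, 21, 25 days — each gap is 4 larger than the previous one.
Next gap: 29 days. June 6, 2010 + 29 days = July 5, 2010.
Next gap: 33 days. July 5, 2010 + 33 days = August 7, 2010.
Next gap: 37 days. August 7, 2010 + 37 days = September 13, 2010.
Next gap: 41 days. September 13, 2010 + 41 days = October 24, 2010.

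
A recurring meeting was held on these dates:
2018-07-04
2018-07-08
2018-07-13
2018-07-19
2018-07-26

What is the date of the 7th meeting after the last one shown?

2018-10-11

Intervals are 4, 5, 6, 7 days — an arithmetic progression with common difference 1.
Next gap: 8 days. 2018-07-26 + 8 days = 2018-08-03.
Next gap: 9 days. 2018-08-03 + 9 days = 2018-08-12.
Next gap: 10 days. 2018-08-12 + 10 days = 2018-08-22.
Next gap: 11 days. 2018-08-22 + 11 days = 2018-09-02.
Next gap: 12 days. 2018-09-02 + 12 days = 2018-09-14.
Next gap: 13 days. 2018-09-14 + 13 days = 2018-09-27.
Next gap: 14 days. 2018-09-27 + 14 days = 2018-10-11.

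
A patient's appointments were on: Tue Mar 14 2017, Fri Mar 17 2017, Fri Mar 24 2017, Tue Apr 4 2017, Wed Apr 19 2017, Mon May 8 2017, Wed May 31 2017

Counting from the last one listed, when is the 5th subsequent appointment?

Wed Nov 22 2017

Gaps: 3, 7, 11, 15, 19, 23 days — each gap is 4 larger than the previous one.
Next gap: 27 days. Wed May 31 2017 + 27 days = Tue Jun 27 2017.
Next gap: 31 days. Tue Jun 27 2017 + 31 days = Fri Jul 28 2017.
Next gap: 35 days. Fri Jul 28 2017 + 35 days = Fri Sep 1 2017.
Next gap: 39 days. Fri Sep 1 2017 + 39 days = Tue Oct 10 2017.
Next gap: 43 days. Tue Oct 10 2017 + 43 days = Wed Nov 22 2017.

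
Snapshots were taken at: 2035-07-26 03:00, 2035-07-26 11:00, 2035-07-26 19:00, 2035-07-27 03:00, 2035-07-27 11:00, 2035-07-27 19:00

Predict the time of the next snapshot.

2035-07-28 03:00

Gaps: 8, 8, 8, 8, 8 hours — each event is 8 hours after the previous one.
2035-07-27 19:00 + 8 h = 2035-07-28 03:00.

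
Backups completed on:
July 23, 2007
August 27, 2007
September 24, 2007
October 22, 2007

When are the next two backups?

November 26, 2007; December 24, 2007

All dates are Mondays, 35, 28, 28 days apart.
Specifically, the 4th Monday of each month.
4th Monday of November 2007: November 26, 2007.
December 2007 — 4th Monday is December 24, 2007.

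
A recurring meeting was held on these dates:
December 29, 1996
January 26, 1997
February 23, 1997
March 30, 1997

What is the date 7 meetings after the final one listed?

October 26, 1997

Every date is a Sunday; gaps 28, 28, 35 days.
Each is the last Sunday of its month (at least one falls on the 29th or later, ruling out '4th Sunday').
April 1997 ends with Sunday April 27, 1997.
Last Sunday of May 1997: May 25, 1997.
June 1997 ends with Sunday June 29, 1997.
July 1997 ends with Sunday July 27, 1997.
August 1997 ends with Sunday August 31, 1997.
September 1997 ends with Sunday September 28, 1997.
Last Sunday of October 1997: October 26, 1997.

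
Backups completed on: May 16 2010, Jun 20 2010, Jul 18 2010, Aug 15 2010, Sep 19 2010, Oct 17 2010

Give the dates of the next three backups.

All dates are Sundays, 35, 28, 28, 35, 28 days apart.
Specifically, the 3rd Sunday of each month.
3rd Sunday of November 2010: Nov 21 2010.
3rd Sunday of December 2010: Dec 19 2010.
January 2011 — 3rd Sunday is Jan 16 2011.

Nov 21 2010, Dec 19 2010, Jan 16 2011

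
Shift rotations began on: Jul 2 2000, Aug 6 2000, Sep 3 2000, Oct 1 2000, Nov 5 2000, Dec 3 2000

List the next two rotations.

Jan 7 2001, Feb 4 2001

Gaps: 35, 28, 28, 35, 28 days — a mix of 28 and 35. Every date is a Sunday.
Each is the 1st Sunday of its month.
1st Sunday of January 2001: Jan 7 2001.
February 2001 — 1st Sunday is Feb 4 2001.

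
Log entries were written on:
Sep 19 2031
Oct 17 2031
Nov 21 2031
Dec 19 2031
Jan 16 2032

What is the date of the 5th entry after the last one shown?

Jun 18 2032

Gaps: 28, 35, 28, 28 days — a mix of 28 and 35. Every date is a Friday.
Each is the 3rd Friday of its month.
February 2032 — 3rd Friday is Feb 20 2032.
3rd Friday of March 2032: Mar 19 2032.
3rd Friday of April 2032: Apr 16 2032.
May 2032 — 3rd Friday is May 21 2032.
3rd Friday of June 2032: Jun 18 2032.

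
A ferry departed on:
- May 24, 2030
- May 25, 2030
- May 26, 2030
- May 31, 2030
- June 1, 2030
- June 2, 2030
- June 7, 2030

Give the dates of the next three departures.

Gaps: 1, 1, 5, 1, 1, 5 days — not constant, but cyclic with period 3.
The events fall on every Friday, Saturday and Sunday.
Next Saturday: June 8, 2030.
The following Sunday is June 9, 2030.
The following Friday is June 14, 2030.

June 8, 2030; June 9, 2030; June 14, 2030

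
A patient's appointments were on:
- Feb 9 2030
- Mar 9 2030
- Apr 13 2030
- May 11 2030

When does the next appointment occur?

Jun 8 2030

Gaps: 28, 35, 28 days — a mix of 28 and 35. Every date is a Saturday.
Each is the 2nd Saturday of its month.
2nd Saturday of June 2030: Jun 8 2030.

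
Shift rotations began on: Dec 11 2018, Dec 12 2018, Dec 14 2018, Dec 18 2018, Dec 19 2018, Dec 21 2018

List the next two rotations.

Dec 25 2018, Dec 26 2018

The gap pattern 1, 2, 4, 1, 2 repeats every 3 events.
These are the Tuesdays, Wednesdays and Fridays of each week.
The following Tuesday is Dec 25 2018.
The following Wednesday is Dec 26 2018.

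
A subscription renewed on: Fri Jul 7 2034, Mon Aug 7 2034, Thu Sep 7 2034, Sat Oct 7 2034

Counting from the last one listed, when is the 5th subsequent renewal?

Gaps: 31, 31, 30 days — not constant. Every event is on the 7th of the month.
Pattern: the 7th of each month.
November 2034: Tue Nov 7 2034.
Next: December 2034 → Thu Dec 7 2034.
January 2035: Sun Jan 7 2035.
Next: February 2035 → Wed Feb 7 2035.
March 2035: Wed Mar 7 2035.

Wed Mar 7 2035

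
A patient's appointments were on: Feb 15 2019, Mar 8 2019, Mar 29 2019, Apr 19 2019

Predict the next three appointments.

May 10 2019, May 31 2019, Jun 21 2019

Every event comes 21 days after the last (21, 21, 21).
Apr 19 2019 + 21 days = May 10 2019.
May 10 2019 + 21 days = May 31 2019.
May 31 2019 + 21 days = Jun 21 2019.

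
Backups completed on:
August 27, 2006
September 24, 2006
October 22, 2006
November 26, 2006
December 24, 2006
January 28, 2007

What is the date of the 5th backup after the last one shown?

These are Sundays at 28- or 35-day spacing (28, 28, 35, 28, 35).
The pattern: 4th Sunday of the month.
4th Sunday of February 2007: February 25, 2007.
4th Sunday of March 2007: March 25, 2007.
April 2007 — 4th Sunday is April 22, 2007.
4th Sunday of May 2007: May 27, 2007.
June 2007 — 4th Sunday is June 24, 2007.

June 24, 2007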